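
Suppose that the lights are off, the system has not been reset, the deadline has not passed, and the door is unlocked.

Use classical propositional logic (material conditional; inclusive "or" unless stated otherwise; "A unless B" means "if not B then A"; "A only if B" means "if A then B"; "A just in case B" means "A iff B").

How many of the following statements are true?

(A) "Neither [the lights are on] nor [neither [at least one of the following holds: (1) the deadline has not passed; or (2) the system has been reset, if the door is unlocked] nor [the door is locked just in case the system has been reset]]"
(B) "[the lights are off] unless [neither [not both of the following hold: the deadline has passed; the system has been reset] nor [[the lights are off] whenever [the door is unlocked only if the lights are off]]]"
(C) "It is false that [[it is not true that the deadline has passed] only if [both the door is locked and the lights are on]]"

3

Let P = "the lights are on" (False), R = "the deadline has passed" (False), S = "the door is locked" (False), Q = "the system has been reset" (False).

(A): In symbols: P nor ((not R or (not S -> Q)) nor (S iff Q))

not R = not False = True
not S = not False = True
not S -> Q = True -> False = False
not R or (not S -> Q) = True or False = True
S iff Q = False iff False = True
(not R or (not S -> Q)) nor (S iff Q) = True nor True = False
P nor ((not R or (not S -> Q)) nor (S iff Q)) = False nor False = True
Thus (A) is true.

(B): Formalization: not P or ((R nand Q) nor ((not S -> not P) -> not P))

not P = not False = True
R nand Q = False nand False = True
not S = not False = True
not P = not False = True
not S -> not P = True -> True = True
not P = not False = True
(not S -> not P) -> not P = True -> True = True
(R nand Q) nor ((not S -> not P) -> not P) = True nor True = False
not P or ((R nand Q) nor ((not S -> not P) -> not P)) = True or False = True
Hence (B) is true.

(C): In symbols: not (not R -> (S and P))

not R = not False = True
S and P = False and False = False
not R -> (S and P) = True -> False = False
not (not R -> (S and P)) = not False = True
Hence (C) is true.

True statements: 3.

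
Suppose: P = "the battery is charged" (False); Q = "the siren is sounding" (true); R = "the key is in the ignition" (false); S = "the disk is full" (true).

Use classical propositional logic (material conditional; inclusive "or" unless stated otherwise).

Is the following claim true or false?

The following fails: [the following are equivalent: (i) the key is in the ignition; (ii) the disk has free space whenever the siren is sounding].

This is not (R iff (Q -> not S)).

not S = not True = False
Q -> not S = True -> False = False
R iff (Q -> not S) = False iff False = True
not (R iff (Q -> not S)) = not True = False

False.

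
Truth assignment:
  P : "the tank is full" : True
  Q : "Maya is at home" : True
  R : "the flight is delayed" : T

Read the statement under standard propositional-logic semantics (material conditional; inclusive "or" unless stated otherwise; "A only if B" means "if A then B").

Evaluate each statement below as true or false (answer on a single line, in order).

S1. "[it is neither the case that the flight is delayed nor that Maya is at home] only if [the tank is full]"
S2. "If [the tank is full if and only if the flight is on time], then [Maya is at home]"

S1 True / S2 True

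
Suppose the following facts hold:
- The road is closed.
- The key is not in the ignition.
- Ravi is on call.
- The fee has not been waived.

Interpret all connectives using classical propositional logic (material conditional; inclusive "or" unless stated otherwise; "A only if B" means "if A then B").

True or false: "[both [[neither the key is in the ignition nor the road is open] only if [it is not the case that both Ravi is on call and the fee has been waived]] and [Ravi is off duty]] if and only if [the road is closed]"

Let Q = "the key is in the ignition" (F), P = "the road is closed" (T), R = "Ravi is on call" (T), S = "the fee has been waived" (F).
Formalization: (((Q ↓ ¬P) → (R ↑ S)) ∧ ¬R) ↔ P

¬P = ¬T = F
Q ↓ ¬P = F ↓ F = T
R ↑ S = T ↑ F = T
(Q ↓ ¬P) → (R ↑ S) = T → T = T
¬R = ¬T = F
((Q ↓ ¬P) → (R ↑ S)) ∧ ¬R = T ∧ F = F
(((Q ↓ ¬P) → (R ↑ S)) ∧ ¬R) ↔ P = F ↔ T = F

False.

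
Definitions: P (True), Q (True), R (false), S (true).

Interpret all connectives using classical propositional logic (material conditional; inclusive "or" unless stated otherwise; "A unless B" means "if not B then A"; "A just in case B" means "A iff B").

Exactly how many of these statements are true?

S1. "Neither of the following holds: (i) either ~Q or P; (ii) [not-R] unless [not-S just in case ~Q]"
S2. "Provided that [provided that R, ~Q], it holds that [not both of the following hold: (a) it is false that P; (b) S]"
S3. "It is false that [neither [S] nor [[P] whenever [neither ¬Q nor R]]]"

S1: Formalization: (not Q or P) nor (not R or (not S iff not Q))

not Q = not True = False
not Q or P = False or True = True
not R = not False = True
not S = not True = False
not Q = not True = False
not S iff not Q = False iff False = True
not R or (not S iff not Q) = True or True = True
(not Q or P) nor (not R or (not S iff not Q)) = True nor True = False
Thus S1 is false.

S2: Formalization: (R -> not Q) -> (not P nand S)

not Q = not True = False
R -> not Q = False -> False = True
not P = not True = False
not P nand S = False nand True = True
(R -> not Q) -> (not P nand S) = True -> True = True
So S2 is true.

S3: Parsed as not (S nor ((not Q nor R) -> P))

not Q = not True = False
not Q nor R = False nor False = True
(not Q nor R) -> P = True -> True = True
S nor ((not Q nor R) -> P) = True nor True = False
not (S nor ((not Q nor R) -> P)) = not False = True
So S3 is true.

True statements: 2 (S2, S3).

2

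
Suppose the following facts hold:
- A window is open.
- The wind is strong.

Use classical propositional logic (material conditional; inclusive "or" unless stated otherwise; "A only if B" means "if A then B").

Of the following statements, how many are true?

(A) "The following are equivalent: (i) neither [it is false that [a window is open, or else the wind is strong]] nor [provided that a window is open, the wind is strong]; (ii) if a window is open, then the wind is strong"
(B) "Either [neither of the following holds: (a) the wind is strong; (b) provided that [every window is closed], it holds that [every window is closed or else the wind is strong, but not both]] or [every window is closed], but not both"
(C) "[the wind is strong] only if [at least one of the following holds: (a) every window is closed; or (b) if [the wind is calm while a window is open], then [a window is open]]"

Let P = "a window is open" (T), Q = "the wind is strong" (T).

(A): This is (¬(P ∨ Q) ↓ (P → Q)) ↔ (P → Q).

P ∨ Q = T ∨ T = T
¬(P ∨ Q) = ¬T = F
P → Q = T → T = T
¬(P ∨ Q) ↓ (P → Q) = F ↓ T = F
P → Q = T → T = T
(¬(P ∨ Q) ↓ (P → Q)) ↔ (P → Q) = F ↔ T = F
Thus (A) is false.

(B): Parsed as (Q ↓ (¬P → (¬P ⊕ Q))) ⊕ ¬P

¬P = ¬T = F
¬P = ¬T = F
¬P ⊕ Q = F ⊕ T = T
¬P → (¬P ⊕ Q) = F → T = T
Q ↓ (¬P → (¬P ⊕ Q)) = T ↓ T = F
¬P = ¬T = F
(Q ↓ (¬P → (¬P ⊕ Q))) ⊕ ¬P = F ⊕ F = F
So (B) is false.

(C): In symbols: Q → (¬P ∨ ((¬Q ∧ P) → P))

¬P = ¬T = F
¬Q = ¬T = F
¬Q ∧ P = F ∧ T = F
(¬Q ∧ P) → P = F → T = T
¬P ∨ ((¬Q ∧ P) → P) = F ∨ T = T
Q → (¬P ∨ ((¬Q ∧ P) → P)) = T → T = T
Hence (C) is true.

1 of the 3 statements is true ((C)).

1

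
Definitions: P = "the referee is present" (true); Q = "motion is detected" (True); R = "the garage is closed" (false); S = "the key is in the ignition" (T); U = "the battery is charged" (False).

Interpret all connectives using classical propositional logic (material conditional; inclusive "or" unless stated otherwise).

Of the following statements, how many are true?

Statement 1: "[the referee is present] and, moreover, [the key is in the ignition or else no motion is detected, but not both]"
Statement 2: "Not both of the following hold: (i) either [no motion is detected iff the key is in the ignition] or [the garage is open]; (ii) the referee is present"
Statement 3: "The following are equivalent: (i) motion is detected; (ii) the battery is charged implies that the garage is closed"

Statement 1: Formalization: P and (S xor not Q)

not Q = not True = False
S xor not Q = True xor False = True
P and (S xor not Q) = True and True = True
So Statement 1 is true.

Statement 2: This is ((not Q iff S) or not R) nand P.

not Q = not True = False
not Q iff S = False iff True = False
not R = not False = True
(not Q iff S) or not R = False or True = True
((not Q iff S) or not R) nand P = True nand True = False
So Statement 2 is false.

Statement 3: Formalization: Q iff (U -> R)

U -> R = False -> False = True
Q iff (U -> R) = True iff True = True
So Statement 3 is true.

True statements: 2.

2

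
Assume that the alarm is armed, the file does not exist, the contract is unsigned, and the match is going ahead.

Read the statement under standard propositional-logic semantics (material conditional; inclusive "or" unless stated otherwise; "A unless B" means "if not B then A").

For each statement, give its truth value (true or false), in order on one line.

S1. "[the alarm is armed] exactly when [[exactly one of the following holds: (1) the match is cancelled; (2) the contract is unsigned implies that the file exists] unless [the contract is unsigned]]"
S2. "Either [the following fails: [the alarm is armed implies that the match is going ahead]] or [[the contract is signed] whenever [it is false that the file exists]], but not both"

S1 true / S2 false

Let P = "the alarm is armed" (True), S = "the match is cancelled" (False), R = "the contract is signed" (False), Q = "the file exists" (False).

S1: In symbols: P iff ((S xor (not R -> Q)) or not R)

not R = not False = True
not R -> Q = True -> False = False
S xor (not R -> Q) = False xor False = False
not R = not False = True
(S xor (not R -> Q)) or not R = False or True = True
P iff ((S xor (not R -> Q)) or not R) = True iff True = True
Thus S1 is true.

S2: This is not (P -> not S) xor (not Q -> R).

not S = not False = True
P -> not S = True -> True = True
not (P -> not S) = not True = False
not Q = not False = True
not Q -> R = True -> False = False
not (P -> not S) xor (not Q -> R) = False xor False = False
Thus S2 is false.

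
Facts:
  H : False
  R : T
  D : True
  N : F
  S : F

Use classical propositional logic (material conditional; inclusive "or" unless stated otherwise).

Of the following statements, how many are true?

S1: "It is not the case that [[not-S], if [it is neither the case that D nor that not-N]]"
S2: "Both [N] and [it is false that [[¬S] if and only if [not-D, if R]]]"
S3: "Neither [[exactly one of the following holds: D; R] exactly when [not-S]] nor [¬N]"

0

S1: In symbols: ¬((D ↓ ¬N) → ¬S)

¬N = ¬F = T
D ↓ ¬N = T ↓ T = F
¬S = ¬F = T
(D ↓ ¬N) → ¬S = F → T = T
¬((D ↓ ¬N) → ¬S) = ¬T = F
Thus S1 is false.

S2: Parsed as N ∧ ¬(¬S ↔ (R → ¬D))

¬S = ¬F = T
¬D = ¬T = F
R → ¬D = T → F = F
¬S ↔ (R → ¬D) = T ↔ F = F
¬(¬S ↔ (R → ¬D)) = ¬F = T
N ∧ ¬(¬S ↔ (R → ¬D)) = F ∧ T = F
So S2 is false.

S3: Formalization: ((D ⊕ R) ↔ ¬S) ↓ ¬N

D ⊕ R = T ⊕ T = F
¬S = ¬F = T
(D ⊕ R) ↔ ¬S = F ↔ T = F
¬N = ¬F = T
((D ⊕ R) ↔ ¬S) ↓ ¬N = F ↓ T = F
So S3 is false.

True statements: 0 (none).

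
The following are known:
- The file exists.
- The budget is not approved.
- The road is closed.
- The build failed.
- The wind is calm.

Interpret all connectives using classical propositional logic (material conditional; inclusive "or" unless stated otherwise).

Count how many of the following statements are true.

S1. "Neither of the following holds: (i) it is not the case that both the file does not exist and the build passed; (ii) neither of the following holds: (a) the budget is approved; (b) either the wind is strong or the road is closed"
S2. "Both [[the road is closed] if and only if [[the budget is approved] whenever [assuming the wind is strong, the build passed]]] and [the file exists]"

0

Let K = "the file exists" (T), D = "the build passed" (F), N = "the budget is approved" (F), R = "the wind is strong" (F), G = "the road is closed" (T).

S1: This is (¬K ↑ D) ↓ (N ↓ (R ∨ G)).

¬K = ¬T = F
¬K ↑ D = F ↑ F = T
R ∨ G = F ∨ T = T
N ↓ (R ∨ G) = F ↓ T = F
(¬K ↑ D) ↓ (N ↓ (R ∨ G)) = T ↓ F = F
Thus S1 is false.

S2: Formalization: (G ↔ ((R → D) → N)) ∧ K

R → D = F → F = T
(R → D) → N = T → F = F
G ↔ ((R → D) → N) = T ↔ F = F
(G ↔ ((R → D) → N)) ∧ K = F ∧ T = F
So S2 is false.

0 of the 2 statements are true (none).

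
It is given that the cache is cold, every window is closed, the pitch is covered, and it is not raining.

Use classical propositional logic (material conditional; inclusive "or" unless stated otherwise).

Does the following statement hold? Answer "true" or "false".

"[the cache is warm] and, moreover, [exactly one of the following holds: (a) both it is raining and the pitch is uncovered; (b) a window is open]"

Let P = "the cache is warm" (F), S = "it is raining" (F), R = "the pitch is covered" (T), Q = "a window is open" (F).
This is P ∧ ((S ∧ ¬R) ⊕ Q).

¬R = ¬T = F
S ∧ ¬R = F ∧ F = F
(S ∧ ¬R) ⊕ Q = F ⊕ F = F
P ∧ ((S ∧ ¬R) ⊕ Q) = F ∧ F = F

false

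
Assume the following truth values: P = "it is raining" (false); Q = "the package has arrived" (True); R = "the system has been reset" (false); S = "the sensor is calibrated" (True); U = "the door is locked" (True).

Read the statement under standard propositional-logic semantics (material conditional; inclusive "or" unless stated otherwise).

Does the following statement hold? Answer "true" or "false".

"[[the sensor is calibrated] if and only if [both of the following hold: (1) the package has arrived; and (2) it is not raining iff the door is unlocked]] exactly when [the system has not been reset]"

In symbols: (S iff (Q and (not P iff not U))) iff not R

not P = not False = True
not U = not True = False
not P iff not U = True iff False = False
Q and (not P iff not U) = True and False = False
S iff (Q and (not P iff not U)) = True iff False = False
not R = not False = True
(S iff (Q and (not P iff not U))) iff not R = False iff True = False

false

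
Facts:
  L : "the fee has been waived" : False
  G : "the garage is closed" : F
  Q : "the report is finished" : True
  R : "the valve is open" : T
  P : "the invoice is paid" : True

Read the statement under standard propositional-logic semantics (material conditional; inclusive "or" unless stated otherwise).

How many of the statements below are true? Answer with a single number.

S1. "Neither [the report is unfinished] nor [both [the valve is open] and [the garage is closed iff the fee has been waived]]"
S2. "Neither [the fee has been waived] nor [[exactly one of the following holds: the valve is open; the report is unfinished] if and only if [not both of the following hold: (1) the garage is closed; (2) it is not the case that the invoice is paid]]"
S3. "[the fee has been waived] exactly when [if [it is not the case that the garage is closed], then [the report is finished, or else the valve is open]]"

S1: This is ¬Q ↓ (R ∧ (G ↔ L)).

¬Q = ¬T = F
G ↔ L = F ↔ F = T
R ∧ (G ↔ L) = T ∧ T = T
¬Q ↓ (R ∧ (G ↔ L)) = F ↓ T = F
So S1 is false.

S2: Formalization: L ↓ ((R ⊕ ¬Q) ↔ (G ↑ ¬P))

¬Q = ¬T = F
R ⊕ ¬Q = T ⊕ F = T
¬P = ¬T = F
G ↑ ¬P = F ↑ F = T
(R ⊕ ¬Q) ↔ (G ↑ ¬P) = T ↔ T = T
L ↓ ((R ⊕ ¬Q) ↔ (G ↑ ¬P)) = F ↓ T = F
So S2 is false.

S3: In symbols: L ↔ (¬G → (Q ∨ R))

¬G = ¬F = T
Q ∨ R = T ∨ T = T
¬G → (Q ∨ R) = T → T = T
L ↔ (¬G → (Q ∨ R)) = F ↔ T = F
So S3 is false.

0 of the 3 statements are true (none).

0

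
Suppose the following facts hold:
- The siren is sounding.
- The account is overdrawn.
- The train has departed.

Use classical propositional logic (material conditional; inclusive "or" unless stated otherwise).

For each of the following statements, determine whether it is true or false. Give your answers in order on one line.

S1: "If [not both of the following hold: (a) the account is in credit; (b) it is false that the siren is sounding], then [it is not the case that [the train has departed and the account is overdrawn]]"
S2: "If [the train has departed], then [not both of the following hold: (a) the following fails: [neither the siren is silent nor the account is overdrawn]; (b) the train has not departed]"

Let Q = "the account is overdrawn" (T), P = "the siren is sounding" (T), R = "the train has departed" (T).

S1: In symbols: (¬Q ↑ ¬P) → ¬(R ∧ Q)

¬Q = ¬T = F
¬P = ¬T = F
¬Q ↑ ¬P = F ↑ F = T
R ∧ Q = T ∧ T = T
¬(R ∧ Q) = ¬T = F
(¬Q ↑ ¬P) → ¬(R ∧ Q) = T → F = F
So S1 is false.

S2: Formalization: R → (¬(¬P ↓ Q) ↑ ¬R)

¬P = ¬T = F
¬P ↓ Q = F ↓ T = F
¬(¬P ↓ Q) = ¬F = T
¬R = ¬T = F
¬(¬P ↓ Q) ↑ ¬R = T ↑ F = T
R → (¬(¬P ↓ Q) ↑ ¬R) = T → T = T
Thus S2 is true.

S1 F, S2 T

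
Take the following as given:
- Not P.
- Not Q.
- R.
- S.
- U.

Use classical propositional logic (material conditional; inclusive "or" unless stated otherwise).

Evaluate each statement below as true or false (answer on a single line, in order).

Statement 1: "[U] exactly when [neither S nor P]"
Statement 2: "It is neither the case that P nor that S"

Statement 1 false; Statement 2 false

Statement 1: This is U <-> (S nor P).

S nor P = T nor F = F
U <-> (S nor P) = T <-> F = F
So Statement 1 is false.

Statement 2: Parsed as P nor S

P nor S = F nor T = F
Thus Statement 2 is false.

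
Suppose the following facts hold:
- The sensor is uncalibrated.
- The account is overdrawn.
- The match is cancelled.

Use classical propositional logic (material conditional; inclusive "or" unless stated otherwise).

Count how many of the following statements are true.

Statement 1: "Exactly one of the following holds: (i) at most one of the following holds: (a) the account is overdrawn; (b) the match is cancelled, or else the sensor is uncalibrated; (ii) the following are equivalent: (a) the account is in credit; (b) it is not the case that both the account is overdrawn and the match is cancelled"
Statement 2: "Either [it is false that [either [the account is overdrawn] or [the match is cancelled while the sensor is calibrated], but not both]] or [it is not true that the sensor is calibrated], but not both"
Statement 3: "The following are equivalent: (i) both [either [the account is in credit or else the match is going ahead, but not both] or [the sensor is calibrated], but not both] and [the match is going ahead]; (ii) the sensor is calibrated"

Let G = "the account is overdrawn" (T), U = "the match is cancelled" (T), R = "the sensor is calibrated" (F).

Statement 1: Formalization: (G nand (U | ~R)) xor (~G <-> (G nand U))

~R = ~F = T
U | ~R = T | T = T
G nand (U | ~R) = T nand T = F
~G = ~T = F
G nand U = T nand T = F
~G <-> (G nand U) = F <-> F = T
(G nand (U | ~R)) xor (~G <-> (G nand U)) = F xor T = T
Thus Statement 1 is true.

Statement 2: Formalization: ~(G xor (U & R)) xor ~R

U & R = T & F = F
G xor (U & R) = T xor F = T
~(G xor (U & R)) = ~T = F
~R = ~F = T
~(G xor (U & R)) xor ~R = F xor T = T
Hence Statement 2 is true.

Statement 3: This is (((~G xor ~U) xor R) & ~U) <-> R.

~G = ~T = F
~U = ~T = F
~G xor ~U = F xor F = F
(~G xor ~U) xor R = F xor F = F
~U = ~T = F
((~G xor ~U) xor R) & ~U = F & F = F
(((~G xor ~U) xor R) & ~U) <-> R = F <-> F = T
Hence Statement 3 is true.

Count: 3.

3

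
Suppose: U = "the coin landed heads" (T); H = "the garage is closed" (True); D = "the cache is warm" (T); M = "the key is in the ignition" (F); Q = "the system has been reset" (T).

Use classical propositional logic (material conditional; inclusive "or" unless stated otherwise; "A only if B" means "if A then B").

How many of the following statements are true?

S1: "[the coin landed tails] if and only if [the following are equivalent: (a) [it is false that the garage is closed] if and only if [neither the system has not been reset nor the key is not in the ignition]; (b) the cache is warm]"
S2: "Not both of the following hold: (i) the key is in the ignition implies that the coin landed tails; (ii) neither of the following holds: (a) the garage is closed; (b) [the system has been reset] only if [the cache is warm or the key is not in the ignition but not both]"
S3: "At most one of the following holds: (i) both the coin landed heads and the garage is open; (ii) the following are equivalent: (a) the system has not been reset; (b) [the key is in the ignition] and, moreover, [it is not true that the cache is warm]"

2

S1: This is not U iff ((not H iff (not Q nor not M)) iff D).

not U = not True = False
not H = not True = False
not Q = not True = False
not M = not False = True
not Q nor not M = False nor True = False
not H iff (not Q nor not M) = False iff False = True
(not H iff (not Q nor not M)) iff D = True iff True = True
not U iff ((not H iff (not Q nor not M)) iff D) = False iff True = False
Thus S1 is false.

S2: This is (M -> not U) nand (H nor (Q -> (D xor not M))).

not U = not True = False
M -> not U = False -> False = True
not M = not False = True
D xor not M = True xor True = False
Q -> (D xor not M) = True -> False = False
H nor (Q -> (D xor not M)) = True nor False = False
(M -> not U) nand (H nor (Q -> (D xor not M))) = True nand False = True
So S2 is true.

S3: This is (U and not H) nand (not Q iff (M and not D)).

not H = not True = False
U and not H = True and False = False
not Q = not True = False
not D = not True = False
M and not D = False and False = False
not Q iff (M and not D) = False iff False = True
(U and not H) nand (not Q iff (M and not D)) = False nand True = True
Thus S3 is true.

2 of the 3 statements are true (S2, S3).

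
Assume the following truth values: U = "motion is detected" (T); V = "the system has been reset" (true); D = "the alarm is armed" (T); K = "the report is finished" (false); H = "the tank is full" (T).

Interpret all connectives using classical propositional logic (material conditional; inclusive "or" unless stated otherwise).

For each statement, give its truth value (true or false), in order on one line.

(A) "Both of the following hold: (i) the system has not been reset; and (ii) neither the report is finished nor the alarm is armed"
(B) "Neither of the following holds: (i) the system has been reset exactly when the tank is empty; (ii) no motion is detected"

(A) false / (B) true

(A): This is not V and (K nor D).

not V = not True = False
K nor D = False nor True = False
not V and (K nor D) = False and False = False
Hence (A) is false.

(B): In symbols: (V iff not H) nor not U

not H = not True = False
V iff not H = True iff False = False
not U = not True = False
(V iff not H) nor not U = False nor False = True
Hence (B) is true.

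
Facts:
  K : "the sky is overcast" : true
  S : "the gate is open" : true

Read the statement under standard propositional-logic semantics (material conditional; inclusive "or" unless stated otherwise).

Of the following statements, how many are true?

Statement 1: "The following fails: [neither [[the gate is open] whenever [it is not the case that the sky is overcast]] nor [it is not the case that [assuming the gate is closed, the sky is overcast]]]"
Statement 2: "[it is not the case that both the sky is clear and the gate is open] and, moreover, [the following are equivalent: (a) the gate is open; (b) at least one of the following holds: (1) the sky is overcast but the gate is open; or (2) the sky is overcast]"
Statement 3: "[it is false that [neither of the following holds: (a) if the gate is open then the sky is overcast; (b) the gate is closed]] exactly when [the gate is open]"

Statement 1: Formalization: ¬((¬K → S) ↓ ¬(¬S → K))

¬K = ¬T = F
¬K → S = F → T = T
¬S = ¬T = F
¬S → K = F → T = T
¬(¬S → K) = ¬T = F
(¬K → S) ↓ ¬(¬S → K) = T ↓ F = F
¬((¬K → S) ↓ ¬(¬S → K)) = ¬F = T
So Statement 1 is true.

Statement 2: Parsed as (¬K ↑ S) ∧ (S ↔ ((K ∧ S) ∨ K))

¬K = ¬T = F
¬K ↑ S = F ↑ T = T
K ∧ S = T ∧ T = T
(K ∧ S) ∨ K = T ∨ T = T
S ↔ ((K ∧ S) ∨ K) = T ↔ T = T
(¬K ↑ S) ∧ (S ↔ ((K ∧ S) ∨ K)) = T ∧ T = T
Thus Statement 2 is true.

Statement 3: In symbols: ¬((S → K) ↓ ¬S) ↔ S

S → K = T → T = T
¬S = ¬T = F
(S → K) ↓ ¬S = T ↓ F = F
¬((S → K) ↓ ¬S) = ¬F = T
¬((S → K) ↓ ¬S) ↔ S = T ↔ T = T
Hence Statement 3 is true.

3 of the 3 statements are true.

3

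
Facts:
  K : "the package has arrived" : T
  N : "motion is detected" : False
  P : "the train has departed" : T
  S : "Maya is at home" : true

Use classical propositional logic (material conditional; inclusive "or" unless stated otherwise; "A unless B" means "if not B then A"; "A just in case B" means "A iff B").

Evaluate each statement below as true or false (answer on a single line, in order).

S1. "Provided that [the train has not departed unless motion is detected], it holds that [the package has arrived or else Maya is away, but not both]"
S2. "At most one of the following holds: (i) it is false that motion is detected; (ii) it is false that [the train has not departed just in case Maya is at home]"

S1: In symbols: (¬P ∨ N) → (K ⊕ ¬S)

¬P = ¬T = F
¬P ∨ N = F ∨ F = F
¬S = ¬T = F
K ⊕ ¬S = T ⊕ F = T
(¬P ∨ N) → (K ⊕ ¬S) = F → T = T
Thus S1 is true.

S2: In symbols: ¬N ↑ ¬(¬P ↔ S)

¬N = ¬F = T
¬P = ¬T = F
¬P ↔ S = F ↔ T = F
¬(¬P ↔ S) = ¬F = T
¬N ↑ ¬(¬P ↔ S) = T ↑ T = F
Thus S2 is false.

S1 True; S2 False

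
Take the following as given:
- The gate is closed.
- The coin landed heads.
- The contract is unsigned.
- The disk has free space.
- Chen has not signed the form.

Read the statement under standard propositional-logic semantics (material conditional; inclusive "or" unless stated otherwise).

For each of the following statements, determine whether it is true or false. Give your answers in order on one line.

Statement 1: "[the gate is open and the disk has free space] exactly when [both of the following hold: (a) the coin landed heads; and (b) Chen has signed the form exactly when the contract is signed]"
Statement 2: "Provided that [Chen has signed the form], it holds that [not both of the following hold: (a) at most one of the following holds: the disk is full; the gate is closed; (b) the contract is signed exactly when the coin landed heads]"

Statement 1 false / Statement 2 true

Let P = "the gate is open" (F), S = "the disk is full" (F), Q = "the coin landed heads" (T), U = "Chen has signed the form" (F), R = "the contract is signed" (F).

Statement 1: In symbols: (P & ~S) <-> (Q & (U <-> R))

~S = ~F = T
P & ~S = F & T = F
U <-> R = F <-> F = T
Q & (U <-> R) = T & T = T
(P & ~S) <-> (Q & (U <-> R)) = F <-> T = F
Thus Statement 1 is false.

Statement 2: Parsed as U -> ((S nand ~P) nand (R <-> Q))

~P = ~F = T
S nand ~P = F nand T = T
R <-> Q = F <-> T = F
(S nand ~P) nand (R <-> Q) = T nand F = T
U -> ((S nand ~P) nand (R <-> Q)) = F -> T = T
Thus Statement 2 is true.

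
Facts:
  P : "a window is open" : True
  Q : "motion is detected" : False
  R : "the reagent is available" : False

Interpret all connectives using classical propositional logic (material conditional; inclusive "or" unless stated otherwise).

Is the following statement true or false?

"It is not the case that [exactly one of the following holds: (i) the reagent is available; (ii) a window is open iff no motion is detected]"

false

This is ~(R xor (P <-> ~Q)).

~Q = ~F = T
P <-> ~Q = T <-> T = T
R xor (P <-> ~Q) = F xor T = T
~(R xor (P <-> ~Q)) = ~T = F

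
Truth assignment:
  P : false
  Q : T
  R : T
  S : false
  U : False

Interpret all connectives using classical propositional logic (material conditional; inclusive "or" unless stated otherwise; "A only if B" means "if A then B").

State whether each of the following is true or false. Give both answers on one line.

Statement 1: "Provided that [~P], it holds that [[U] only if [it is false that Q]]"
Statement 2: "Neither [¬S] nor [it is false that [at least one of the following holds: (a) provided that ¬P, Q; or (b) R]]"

Statement 1: This is ¬P → (U → ¬Q).

¬P = ¬F = T
¬Q = ¬T = F
U → ¬Q = F → F = T
¬P → (U → ¬Q) = T → T = T
So Statement 1 is true.

Statement 2: Parsed as ¬S ↓ ¬((¬P → Q) ∨ R)

¬S = ¬F = T
¬P = ¬F = T
¬P → Q = T → T = T
(¬P → Q) ∨ R = T ∨ T = T
¬((¬P → Q) ∨ R) = ¬T = F
¬S ↓ ¬((¬P → Q) ∨ R) = T ↓ F = F
Hence Statement 2 is false.

Statement 1 True; Statement 2 False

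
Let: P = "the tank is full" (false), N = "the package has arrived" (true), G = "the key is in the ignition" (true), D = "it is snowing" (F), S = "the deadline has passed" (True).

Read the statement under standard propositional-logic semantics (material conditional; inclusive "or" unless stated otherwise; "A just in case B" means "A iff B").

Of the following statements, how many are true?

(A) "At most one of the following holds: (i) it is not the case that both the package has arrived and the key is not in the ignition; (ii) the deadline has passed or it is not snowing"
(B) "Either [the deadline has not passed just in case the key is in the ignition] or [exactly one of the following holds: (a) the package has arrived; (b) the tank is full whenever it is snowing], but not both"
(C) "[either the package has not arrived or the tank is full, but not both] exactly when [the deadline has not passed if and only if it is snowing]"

0

(A): This is (N nand not G) nand (S or not D).

not G = not True = False
N nand not G = True nand False = True
not D = not False = True
S or not D = True or True = True
(N nand not G) nand (S or not D) = True nand True = False
So (A) is false.

(B): In symbols: (not S iff G) xor (N xor (D -> P))

not S = not True = False
not S iff G = False iff True = False
D -> P = False -> False = True
N xor (D -> P) = True xor True = False
(not S iff G) xor (N xor (D -> P)) = False xor False = False
So (B) is false.

(C): Formalization: (not N xor P) iff (not S iff D)

not N = not True = False
not N xor P = False xor False = False
not S = not True = False
not S iff D = False iff False = True
(not N xor P) iff (not S iff D) = False iff True = False
Hence (C) is false.

Count: 0.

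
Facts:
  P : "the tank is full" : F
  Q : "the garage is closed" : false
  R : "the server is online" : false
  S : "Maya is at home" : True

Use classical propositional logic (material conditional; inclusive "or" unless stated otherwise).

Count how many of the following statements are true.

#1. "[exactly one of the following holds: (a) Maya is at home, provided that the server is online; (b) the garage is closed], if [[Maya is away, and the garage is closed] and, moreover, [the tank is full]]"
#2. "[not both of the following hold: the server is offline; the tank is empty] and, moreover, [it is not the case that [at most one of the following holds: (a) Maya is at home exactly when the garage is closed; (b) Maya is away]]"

1

#1: In symbols: ((~S & Q) & P) -> ((R -> S) xor Q)

~S = ~T = F
~S & Q = F & F = F
(~S & Q) & P = F & F = F
R -> S = F -> T = T
(R -> S) xor Q = T xor F = T
((~S & Q) & P) -> ((R -> S) xor Q) = F -> T = T
So #1 is true.

#2: In symbols: (~R nand ~P) & ~((S <-> Q) nand ~S)

~R = ~F = T
~P = ~F = T
~R nand ~P = T nand T = F
S <-> Q = T <-> F = F
~S = ~T = F
(S <-> Q) nand ~S = F nand F = T
~((S <-> Q) nand ~S) = ~T = F
(~R nand ~P) & ~((S <-> Q) nand ~S) = F & F = F
Thus #2 is false.

True statements: 1 (#1).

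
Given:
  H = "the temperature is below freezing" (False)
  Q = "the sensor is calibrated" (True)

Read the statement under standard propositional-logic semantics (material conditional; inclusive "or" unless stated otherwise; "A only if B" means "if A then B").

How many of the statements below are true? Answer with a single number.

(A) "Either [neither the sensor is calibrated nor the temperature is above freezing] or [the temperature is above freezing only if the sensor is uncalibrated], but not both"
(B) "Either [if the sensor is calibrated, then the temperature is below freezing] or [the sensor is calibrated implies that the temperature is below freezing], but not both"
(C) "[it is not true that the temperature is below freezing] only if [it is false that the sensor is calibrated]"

0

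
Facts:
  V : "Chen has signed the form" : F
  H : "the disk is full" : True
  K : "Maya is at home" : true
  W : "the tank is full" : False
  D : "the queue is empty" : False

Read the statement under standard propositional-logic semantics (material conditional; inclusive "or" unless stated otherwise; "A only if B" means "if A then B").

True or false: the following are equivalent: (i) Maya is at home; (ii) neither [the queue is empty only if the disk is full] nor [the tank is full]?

False.

Parsed as K <-> ((D -> H) nor W)

D -> H = F -> T = T
(D -> H) nor W = T nor F = F
K <-> ((D -> H) nor W) = T <-> F = F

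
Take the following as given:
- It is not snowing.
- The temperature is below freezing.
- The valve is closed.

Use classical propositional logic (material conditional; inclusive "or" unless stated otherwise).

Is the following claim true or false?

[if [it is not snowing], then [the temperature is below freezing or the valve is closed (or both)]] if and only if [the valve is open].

False

Let P = "it is snowing" (F), Q = "the temperature is below freezing" (T), R = "the valve is open" (F).
Parsed as (~P -> (Q | ~R)) <-> R

~P = ~F = T
~R = ~F = T
Q | ~R = T | T = T
~P -> (Q | ~R) = T -> T = T
(~P -> (Q | ~R)) <-> R = T <-> F = F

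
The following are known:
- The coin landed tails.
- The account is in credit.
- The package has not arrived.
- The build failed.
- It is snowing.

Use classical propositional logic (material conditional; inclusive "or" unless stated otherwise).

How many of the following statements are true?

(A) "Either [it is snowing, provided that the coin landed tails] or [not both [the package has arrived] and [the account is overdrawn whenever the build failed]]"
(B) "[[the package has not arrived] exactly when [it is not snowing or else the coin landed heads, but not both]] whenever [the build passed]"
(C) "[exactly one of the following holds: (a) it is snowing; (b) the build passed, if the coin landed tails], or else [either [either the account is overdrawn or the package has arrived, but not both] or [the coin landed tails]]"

3

Let W = "the coin landed heads" (F), S = "it is snowing" (T), R = "the package has arrived" (F), U = "the build passed" (F), V = "the account is overdrawn" (F).

(A): Parsed as (~W -> S) | (R nand (~U -> V))

~W = ~F = T
~W -> S = T -> T = T
~U = ~F = T
~U -> V = T -> F = F
R nand (~U -> V) = F nand F = T
(~W -> S) | (R nand (~U -> V)) = T | T = T
So (A) is true.

(B): Parsed as U -> (~R <-> (~S xor W))

~R = ~F = T
~S = ~T = F
~S xor W = F xor F = F
~R <-> (~S xor W) = T <-> F = F
U -> (~R <-> (~S xor W)) = F -> F = T
Thus (B) is true.

(C): Parsed as (S xor (~W -> U)) | ((V xor R) | ~W)

~W = ~F = T
~W -> U = T -> F = F
S xor (~W -> U) = T xor F = T
V xor R = F xor F = F
~W = ~F = T
(V xor R) | ~W = F | T = T
(S xor (~W -> U)) | ((V xor R) | ~W) = T | T = T
Thus (C) is true.

3 of the 3 statements are true.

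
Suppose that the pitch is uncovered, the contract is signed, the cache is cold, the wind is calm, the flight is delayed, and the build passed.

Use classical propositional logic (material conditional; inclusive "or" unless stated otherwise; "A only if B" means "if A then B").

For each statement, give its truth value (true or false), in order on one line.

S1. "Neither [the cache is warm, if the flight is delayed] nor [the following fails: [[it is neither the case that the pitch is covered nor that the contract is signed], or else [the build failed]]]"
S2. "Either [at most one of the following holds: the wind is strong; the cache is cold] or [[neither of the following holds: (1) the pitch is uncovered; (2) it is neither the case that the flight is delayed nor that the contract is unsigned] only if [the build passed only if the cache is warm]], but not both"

S1 False, S2 False

Let U = "the flight is delayed" (True), R = "the cache is warm" (False), P = "the pitch is covered" (False), Q = "the contract is signed" (True), V = "the build passed" (True), S = "the wind is strong" (False).

S1: In symbols: (U -> R) nor not ((P nor Q) or not V)

U -> R = True -> False = False
P nor Q = False nor True = False
not V = not True = False
(P nor Q) or not V = False or False = False
not ((P nor Q) or not V) = not False = True
(U -> R) nor not ((P nor Q) or not V) = False nor True = False
Hence S1 is false.

S2: Parsed as (S nand not R) xor ((not P nor (U nor not Q)) -> (V -> R))

not R = not False = True
S nand not R = False nand True = True
not P = not False = True
not Q = not True = False
U nor not Q = True nor False = False
not P nor (U nor not Q) = True nor False = False
V -> R = True -> False = False
(not P nor (U nor not Q)) -> (V -> R) = False -> False = True
(S nand not R) xor ((not P nor (U nor not Q)) -> (V -> R)) = True xor True = False
Hence S2 is false.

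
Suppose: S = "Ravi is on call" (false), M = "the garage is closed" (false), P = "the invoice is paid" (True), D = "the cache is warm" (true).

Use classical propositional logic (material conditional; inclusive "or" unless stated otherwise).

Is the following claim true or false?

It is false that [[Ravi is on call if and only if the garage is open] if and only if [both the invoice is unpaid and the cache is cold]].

Values: S=F, M=F, P=T, D=T.
In symbols: ~((S <-> ~M) <-> (~P & ~D))

~M = ~F = T
S <-> ~M = F <-> T = F
~P = ~T = F
~D = ~T = F
~P & ~D = F & F = F
(S <-> ~M) <-> (~P & ~D) = F <-> F = T
~((S <-> ~M) <-> (~P & ~D)) = ~T = F

The statement is false.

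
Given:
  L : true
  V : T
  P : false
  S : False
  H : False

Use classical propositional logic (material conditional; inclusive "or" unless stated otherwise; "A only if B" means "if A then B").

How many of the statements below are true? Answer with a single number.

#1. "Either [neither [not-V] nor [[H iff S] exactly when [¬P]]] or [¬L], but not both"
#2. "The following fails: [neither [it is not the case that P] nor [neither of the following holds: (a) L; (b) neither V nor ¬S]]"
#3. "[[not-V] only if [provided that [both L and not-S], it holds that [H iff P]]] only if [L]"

2

#1: Formalization: (not V nor ((H iff S) iff not P)) xor not L

not V = not True = False
H iff S = False iff False = True
not P = not False = True
(H iff S) iff not P = True iff True = True
not V nor ((H iff S) iff not P) = False nor True = False
not L = not True = False
(not V nor ((H iff S) iff not P)) xor not L = False xor False = False
Thus #1 is false.

#2: This is not (not P nor (L nor (V nor not S))).

not P = not False = True
not S = not False = True
V nor not S = True nor True = False
L nor (V nor not S) = True nor False = False
not P nor (L nor (V nor not S)) = True nor False = False
not (not P nor (L nor (V nor not S))) = not False = True
So #2 is true.

#3: In symbols: (not V -> ((L and not S) -> (H iff P))) -> L

not V = not True = False
not S = not False = True
L and not S = True and True = True
H iff P = False iff False = True
(L and not S) -> (H iff P) = True -> True = True
not V -> ((L and not S) -> (H iff P)) = False -> True = True
(not V -> ((L and not S) -> (H iff P))) -> L = True -> True = True
So #3 is true.

2 of the 3 statements are true.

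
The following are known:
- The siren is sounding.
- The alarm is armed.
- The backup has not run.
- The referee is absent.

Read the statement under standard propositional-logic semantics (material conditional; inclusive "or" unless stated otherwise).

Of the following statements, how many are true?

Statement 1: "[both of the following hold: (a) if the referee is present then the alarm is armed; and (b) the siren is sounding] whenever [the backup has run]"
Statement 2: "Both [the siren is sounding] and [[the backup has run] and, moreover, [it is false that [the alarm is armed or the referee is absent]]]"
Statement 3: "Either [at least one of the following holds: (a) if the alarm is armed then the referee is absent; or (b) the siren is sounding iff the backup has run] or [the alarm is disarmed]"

2

Let H = "the backup has run" (F), U = "the referee is present" (F), R = "the alarm is armed" (T), G = "the siren is sounding" (T).

Statement 1: In symbols: H → ((U → R) ∧ G)

U → R = F → T = T
(U → R) ∧ G = T ∧ T = T
H → ((U → R) ∧ G) = F → T = T
So Statement 1 is true.

Statement 2: In symbols: G ∧ (H ∧ ¬(R ∨ ¬U))

¬U = ¬F = T
R ∨ ¬U = T ∨ T = T
¬(R ∨ ¬U) = ¬T = F
H ∧ ¬(R ∨ ¬U) = F ∧ F = F
G ∧ (H ∧ ¬(R ∨ ¬U)) = T ∧ F = F
So Statement 2 is false.

Statement 3: This is ((R → ¬U) ∨ (G ↔ H)) ∨ ¬R.

¬U = ¬F = T
R → ¬U = T → T = T
G ↔ H = T ↔ F = F
(R → ¬U) ∨ (G ↔ H) = T ∨ F = T
¬R = ¬T = F
((R → ¬U) ∨ (G ↔ H)) ∨ ¬R = T ∨ F = T
So Statement 3 is true.

2 of the 3 statements are true (Statement 1, Statement 3).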